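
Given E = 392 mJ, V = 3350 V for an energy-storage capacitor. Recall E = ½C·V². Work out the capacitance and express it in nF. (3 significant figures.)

Rearranging: C = 2E/V².
E = 392 mJ = 0.3920 J; V = 3350 V.
C = 6.986×10^-8 F
6.986×10^-8 F × (1 nF / 1.000×10^-9 F) = 69.86 nF

69.9 nF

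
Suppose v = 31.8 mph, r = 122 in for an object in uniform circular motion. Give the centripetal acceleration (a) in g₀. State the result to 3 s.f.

Directly: a = v²/r.
v = 31.8 mph = 14.22 m/s; r = 122 in = 3.099 m.
a = 65.22 m/s²
65.22 m/s² × (1 g₀ / 9.807 m/s²) = 6.650 g₀

6.65 g₀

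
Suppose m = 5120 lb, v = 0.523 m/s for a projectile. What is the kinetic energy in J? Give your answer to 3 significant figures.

Directly: KE = ½mv².
m = 5120 lb = 2322 kg; v = 0.523 m/s.
KE = 317.6 J

318 J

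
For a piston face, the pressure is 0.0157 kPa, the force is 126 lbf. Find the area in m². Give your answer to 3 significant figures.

35.7 m²

Rearranging: A = F/P.
P = 0.0157 kPa = 15.70 Pa; F = 126 lbf = 560.5 N.
A = 35.70 m²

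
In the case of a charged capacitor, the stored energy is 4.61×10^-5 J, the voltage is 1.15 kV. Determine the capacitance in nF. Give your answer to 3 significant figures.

0.0697 nF

Solving E = ½C·V² for C: C = 2E/V².
E = 4.61×10^-5 J; V = 1.15 kV = 1150 V.
C = 6.972×10^-11 F
6.972×10^-11 F × (1 nF / 1.000×10^-9 F) = 0.06972 nF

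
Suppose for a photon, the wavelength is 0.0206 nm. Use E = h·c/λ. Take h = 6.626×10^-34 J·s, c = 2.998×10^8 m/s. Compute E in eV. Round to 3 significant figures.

60200 eV

E is given directly by: E = hc/λ.
λ = 0.0206 nm = 2.060×10^-11 m; h = 6.626×10^-34 J·s; c = 2.998×10^8 m/s.
E = 9.643×10^-15 J
9.643×10^-15 J × (1 eV / 1.602×10^-19 J) = 60187 eV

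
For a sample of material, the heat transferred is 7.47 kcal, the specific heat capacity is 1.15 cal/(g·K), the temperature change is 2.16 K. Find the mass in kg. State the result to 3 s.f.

Rearranging: m = Q/(c·ΔT).
Q = 7.47 kcal = 31254 J; c = 1.15 cal/(g·K) = 4812 J/(kg·K); ΔT = 2.16 K.
m = 3.007 kg

3.01 kg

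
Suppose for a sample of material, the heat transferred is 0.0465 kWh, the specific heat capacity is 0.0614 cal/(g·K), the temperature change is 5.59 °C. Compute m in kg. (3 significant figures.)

Solving Q = m·c·ΔT for m: m = Q/(c·ΔT).
Q = 0.0465 kWh = 1.674×10^5 J; c = 0.0614 cal/(g·K) = 256.9 J/(kg·K); ΔT = 5.59 °C = 5.590 K.
m = 116.6 kg

117 kg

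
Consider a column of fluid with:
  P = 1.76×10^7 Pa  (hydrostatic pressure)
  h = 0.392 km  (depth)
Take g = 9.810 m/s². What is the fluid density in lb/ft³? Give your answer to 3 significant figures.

Rearranging: ρ = P/(g·h).
P = 1.76×10^7 Pa; h = 0.392 km = 392.0 m; g = 9.810 m/s².
ρ = 4577 kg/m³
4577 kg/m³ × (1 lb/ft³ / 16.02 kg/m³) = 285.7 lb/ft³

286 lb/ft³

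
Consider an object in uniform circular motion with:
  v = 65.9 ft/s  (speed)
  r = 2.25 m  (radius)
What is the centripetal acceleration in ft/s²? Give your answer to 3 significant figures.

588 ft/s²

Directly: a = v²/r.
v = 65.9 ft/s = 20.09 m/s; r = 2.25 m.
a = 179.3 m/s²
179.3 m/s² × (1 ft/s² / 0.3048 m/s²) = 588.3 ft/s²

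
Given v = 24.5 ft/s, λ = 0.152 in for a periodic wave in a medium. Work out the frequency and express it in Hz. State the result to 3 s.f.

Solving v = f·λ for f: f = v/λ.
v = 24.5 ft/s = 7.468 m/s; λ = 0.152 in = 0.003861 m.
f = 1934 Hz

1930 Hz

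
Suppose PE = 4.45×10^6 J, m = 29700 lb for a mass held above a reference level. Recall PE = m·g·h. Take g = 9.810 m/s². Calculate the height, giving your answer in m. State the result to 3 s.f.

Rearranging: h = PE/(m·g).
PE = 4.45×10^6 J; m = 29700 lb = 13472 kg; g = 9.810 m/s².
h = 33.67 m

33.7 m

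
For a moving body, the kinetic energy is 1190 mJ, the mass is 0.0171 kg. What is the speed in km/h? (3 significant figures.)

Solving KE = ½mv² for v: v = √(2·KE/m).
KE = 1190 mJ = 1.190 J; m = 0.0171 kg.
v = 11.80 m/s
11.80 m/s × (1 km/h / 0.2778 m/s) = 42.47 km/h

42.5 km/h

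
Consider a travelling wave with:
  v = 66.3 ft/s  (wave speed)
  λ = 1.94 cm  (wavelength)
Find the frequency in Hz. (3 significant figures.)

Rearranging v = f·λ for f: f = v/λ.
v = 66.3 ft/s = 20.21 m/s; λ = 1.94 cm = 0.01940 m.
f = 1042 Hz

1040 Hz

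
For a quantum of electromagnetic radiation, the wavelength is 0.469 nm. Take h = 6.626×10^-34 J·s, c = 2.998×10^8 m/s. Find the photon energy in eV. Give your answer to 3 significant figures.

Directly: E = hc/λ.
λ = 0.469 nm = 4.690×10^-10 m; h = 6.626×10^-34 J·s; c = 2.998×10^8 m/s.
E = 4.236×10^-16 J
4.236×10^-16 J × (1 eV / 1.602×10^-19 J) = 2644 eV

2640 eV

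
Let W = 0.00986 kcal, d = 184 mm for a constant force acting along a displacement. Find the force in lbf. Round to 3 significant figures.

Solving W = F·d for F: F = W/d.
W = 0.00986 kcal = 41.25 J; d = 184 mm = 0.1840 m.
F = 224.2 N
224.2 N × (1 lbf / 4.448 N) = 50.40 lbf

50.4 lbf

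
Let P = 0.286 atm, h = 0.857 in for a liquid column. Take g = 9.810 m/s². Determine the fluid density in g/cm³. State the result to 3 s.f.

136 g/cm³

Rearranging P = ρ·g·h for ρ: ρ = P/(g·h).
P = 0.286 atm = 28979 Pa; h = 0.857 in = 0.02177 m; g = 9.810 m/s².
ρ = 1.357×10^5 kg/m³
1.357×10^5 kg/m³ × (1 g/cm³ / 1000 kg/m³) = 135.7 g/cm³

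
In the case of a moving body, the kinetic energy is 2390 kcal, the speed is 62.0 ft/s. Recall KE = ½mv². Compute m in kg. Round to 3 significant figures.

Rearranging: m = 2·KE/v².
KE = 2390 kcal = 10.000×10^6 J; v = 62.0 ft/s = 18.90 m/s.
m = 56002 kg

56000 kg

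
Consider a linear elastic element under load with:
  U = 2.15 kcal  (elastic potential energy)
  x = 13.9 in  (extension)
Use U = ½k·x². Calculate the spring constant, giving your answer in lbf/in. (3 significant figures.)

824 lbf/in

Rearranging U = ½k·x² for k: k = 2U/x².
U = 2.15 kcal = 8996 J; x = 13.9 in = 0.3531 m.
k = 1.443×10^5 N/m
1.443×10^5 N/m × (1 lbf/in / 175.1 N/m) = 824.2 lbf/in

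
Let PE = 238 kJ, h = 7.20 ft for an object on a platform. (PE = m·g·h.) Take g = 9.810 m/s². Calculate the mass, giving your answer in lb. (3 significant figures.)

24400 lb

Rearranging: m = PE/(g·h).
PE = 238 kJ = 2.380×10^5 J; h = 7.20 ft = 2.195 m; g = 9.810 m/s².
m = 11055 kg
11055 kg × (1 lb / 0.4536 kg) = 24372 lb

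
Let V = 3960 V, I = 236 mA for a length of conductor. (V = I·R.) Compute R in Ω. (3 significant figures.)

From Ohm's law: R = V/I.
V = 3960 V; I = 236 mA = 0.2360 A.
R = 16780 Ω

16800 Ω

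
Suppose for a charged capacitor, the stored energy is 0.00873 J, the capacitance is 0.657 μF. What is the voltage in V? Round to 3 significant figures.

163 V

Solving E = ½C·V² for V: V = √(2E/C).
E = 0.00873 J; C = 0.657 μF = 6.570×10^-7 F.
V = 163.0 V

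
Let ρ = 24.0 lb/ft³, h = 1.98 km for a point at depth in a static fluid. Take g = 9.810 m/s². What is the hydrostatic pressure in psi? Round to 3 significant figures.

P is given directly by: P = ρgh.
ρ = 24.0 lb/ft³ = 384.4 kg/m³; h = 1.98 km = 1980 m; g = 9.810 m/s².
P = 7.467×10^6 Pa
7.467×10^6 Pa × (1 psi / 6895 Pa) = 1083 psi

1080 psi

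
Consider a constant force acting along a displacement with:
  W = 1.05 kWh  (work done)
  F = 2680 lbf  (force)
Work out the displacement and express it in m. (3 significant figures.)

Rearranging W = F·d for d: d = W/F.
W = 1.05 kWh = 3.780×10^6 J; F = 2680 lbf = 11921 N.
d = 317.1 m

317 m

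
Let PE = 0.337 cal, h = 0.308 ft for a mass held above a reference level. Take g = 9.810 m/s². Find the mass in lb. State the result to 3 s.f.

Solving PE = m·g·h for m: m = PE/(g·h).
PE = 0.337 cal = 1.410 J; h = 0.308 ft = 0.09388 m; g = 9.810 m/s².
m = 1.531 kg
1.531 kg × (1 lb / 0.4536 kg) = 3.375 lb

3.38 lb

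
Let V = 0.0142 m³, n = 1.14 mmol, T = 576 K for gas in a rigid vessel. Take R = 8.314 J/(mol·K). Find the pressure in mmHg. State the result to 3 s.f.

2.88 mmHg

From the ideal-gas law: P = nRT/V.
V = 0.0142 m³; n = 1.14 mmol = 0.001140 mol; T = 576 K; R = 8.314 J/(mol·K).
P = 384.5 Pa
384.5 Pa × (1 mmHg / 133.3 Pa) = 2.884 mmHg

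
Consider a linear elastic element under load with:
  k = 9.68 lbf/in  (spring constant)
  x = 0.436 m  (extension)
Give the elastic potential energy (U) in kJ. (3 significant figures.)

Directly: U = ½kx².
k = 9.68 lbf/in = 1695 N/m; x = 0.436 m.
U = 161.1 J
161.1 J × (1 kJ / 1000 J) = 0.1611 kJ

0.161 kJ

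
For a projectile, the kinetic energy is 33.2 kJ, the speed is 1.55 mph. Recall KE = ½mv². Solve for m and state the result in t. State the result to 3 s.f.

138 t

Solving KE = ½mv² for m: m = 2·KE/v².
KE = 33.2 kJ = 33200 J; v = 1.55 mph = 0.6929 m/s.
m = 1.383×10^5 kg
1.383×10^5 kg × (1 t / 1000 kg) = 138.3 t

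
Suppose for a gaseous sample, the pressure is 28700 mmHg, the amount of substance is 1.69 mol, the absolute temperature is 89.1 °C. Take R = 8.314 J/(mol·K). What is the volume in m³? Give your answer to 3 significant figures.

From the ideal-gas law: V = nRT/P.
P = 28700 mmHg = 3.826×10^6 Pa; n = 1.69 mol; T = 89.1 °C = 362.2 K; R = 8.314 J/(mol·K).
V = 0.001330 m³

0.00133 m³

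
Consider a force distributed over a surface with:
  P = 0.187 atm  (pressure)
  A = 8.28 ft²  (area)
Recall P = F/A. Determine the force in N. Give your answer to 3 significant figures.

14600 N

Rearranging: F = P·A.
P = 0.187 atm = 18948 Pa; A = 8.28 ft² = 0.7692 m².
F = 14575 N  (the unit combination reduces to kg·m/s² = N)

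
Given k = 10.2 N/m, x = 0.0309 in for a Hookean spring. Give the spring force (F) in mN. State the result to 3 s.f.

8.01 mN

From Hooke's law: F = kx.
k = 10.2 N/m; x = 0.0309 in = 7.849×10^-4 m.
F = 0.008006 N  (the unit combination reduces to kg·m/s² = N)
0.008006 N × (1 mN / 0.001000 N) = 8.006 mN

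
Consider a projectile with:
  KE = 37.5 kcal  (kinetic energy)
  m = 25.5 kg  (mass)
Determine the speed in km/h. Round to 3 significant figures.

399 km/h

Rearranging KE = ½mv² for v: v = √(2·KE/m).
KE = 37.5 kcal = 1.569×10^5 J; m = 25.5 kg.
v = 110.9 m/s
110.9 m/s × (1 km/h / 0.2778 m/s) = 399.4 km/h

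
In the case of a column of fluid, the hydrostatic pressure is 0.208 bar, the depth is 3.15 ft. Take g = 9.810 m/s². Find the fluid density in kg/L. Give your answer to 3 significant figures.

2.21 kg/L

Rearranging: ρ = P/(g·h).
P = 0.208 bar = 20800 Pa; h = 3.15 ft = 0.9601 m; g = 9.810 m/s².
ρ = 2208 kg/m³
2208 kg/m³ × (1 kg/L / 1000 kg/m³) = 2.208 kg/L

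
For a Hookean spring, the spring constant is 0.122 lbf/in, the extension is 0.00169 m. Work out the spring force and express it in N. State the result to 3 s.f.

From Hooke's law: F = kx.
k = 0.122 lbf/in = 21.37 N/m; x = 0.00169 m.
F = 0.03611 N  (the unit combination reduces to kg·m/s² = N)

0.0361 N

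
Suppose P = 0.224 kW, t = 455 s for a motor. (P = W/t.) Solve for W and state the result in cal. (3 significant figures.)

24400 cal

Rearranging P = W/t for W: W = P·t.
P = 0.224 kW = 224.0 W; t = 455 s.
W = 1.019×10^5 J  (the unit combination reduces to kg·m²/s² = J)
1.019×10^5 J × (1 cal / 4.184 J) = 24359 cal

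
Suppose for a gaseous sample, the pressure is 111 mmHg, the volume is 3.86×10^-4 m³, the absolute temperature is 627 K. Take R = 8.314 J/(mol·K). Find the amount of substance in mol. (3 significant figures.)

0.00110 mol

From the ideal-gas law: n = PV/(RT).
P = 111 mmHg = 14799 Pa; V = 3.86×10^-4 m³; T = 627 K; R = 8.314 J/(mol·K).
n = 0.001096 mol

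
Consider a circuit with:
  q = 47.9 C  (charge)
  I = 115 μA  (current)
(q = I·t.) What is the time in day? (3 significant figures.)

4.82 day

Rearranging: t = q/I.
q = 47.9 C; I = 115 μA = 1.150×10^-4 A.
t = 4.165×10^5 s
4.165×10^5 s × (1 day / 86400 s) = 4.821 day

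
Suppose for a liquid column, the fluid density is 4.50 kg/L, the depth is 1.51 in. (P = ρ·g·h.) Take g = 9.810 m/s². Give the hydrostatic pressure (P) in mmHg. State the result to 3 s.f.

12.7 mmHg

P is given directly by: P = ρgh.
ρ = 4.50 kg/L = 4500 kg/m³; h = 1.51 in = 0.03835 m; g = 9.810 m/s².
P = 1693 Pa
1693 Pa × (1 mmHg / 133.3 Pa) = 12.70 mmHg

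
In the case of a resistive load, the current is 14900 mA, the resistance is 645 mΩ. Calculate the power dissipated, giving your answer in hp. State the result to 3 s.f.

Directly: P = I²R.
I = 14900 mA = 14.90 A; R = 645 mΩ = 0.6450 Ω.
P = 143.2 W
143.2 W × (1 hp / 745.7 W) = 0.1920 hp

0.192 hp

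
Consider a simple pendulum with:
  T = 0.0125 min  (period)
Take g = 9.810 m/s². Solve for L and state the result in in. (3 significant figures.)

Solving T = 2π√(L/g) for L: L = g·(T/2π)².
T = 0.0125 min = 0.7500 s; g = 9.810 m/s².
L = 0.1398 m
0.1398 m × (1 in / 0.02540 m) = 5.503 in

5.50 in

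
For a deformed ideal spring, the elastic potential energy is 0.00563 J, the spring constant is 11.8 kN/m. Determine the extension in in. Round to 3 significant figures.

Rearranging U = ½k·x² for x: x = √(2U/k).
U = 0.00563 J; k = 11.8 kN/m = 11800 N/m.
x = 9.769×10^-4 m
9.769×10^-4 m × (1 in / 0.02540 m) = 0.03846 in

0.0385 in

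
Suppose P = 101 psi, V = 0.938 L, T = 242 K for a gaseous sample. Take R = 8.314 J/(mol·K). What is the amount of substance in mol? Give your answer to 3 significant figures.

0.325 mol

Solving PV = nRT for n: n = PV/(RT).
P = 101 psi = 6.964×10^5 Pa; V = 0.938 L = 9.380×10^-4 m³; T = 242 K; R = 8.314 J/(mol·K).
n = 0.3247 mol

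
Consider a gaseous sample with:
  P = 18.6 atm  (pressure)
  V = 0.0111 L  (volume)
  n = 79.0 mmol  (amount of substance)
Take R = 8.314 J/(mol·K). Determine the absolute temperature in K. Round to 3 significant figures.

From the ideal-gas law: T = PV/(nR).
P = 18.6 atm = 1.885×10^6 Pa; V = 0.0111 L = 1.110×10^-5 m³; n = 79.0 mmol = 0.07900 mol; R = 8.314 J/(mol·K).
T = 31.85 K

31.9 K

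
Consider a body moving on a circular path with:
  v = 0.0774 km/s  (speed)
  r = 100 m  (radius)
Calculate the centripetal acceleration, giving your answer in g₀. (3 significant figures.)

a is given directly by: a = v²/r.
v = 0.0774 km/s = 77.40 m/s; r = 100 m.
a = 59.91 m/s²
59.91 m/s² × (1 g₀ / 9.807 m/s²) = 6.109 g₀

6.11 g₀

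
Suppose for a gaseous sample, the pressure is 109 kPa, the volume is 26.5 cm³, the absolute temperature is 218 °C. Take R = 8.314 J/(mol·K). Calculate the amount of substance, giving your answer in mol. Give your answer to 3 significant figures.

7.07×10^-4 mol

From the ideal-gas law: n = PV/(RT).
P = 109 kPa = 1.090×10^5 Pa; V = 26.5 cm³ = 2.650×10^-5 m³; T = 218 °C = 491.1 K; R = 8.314 J/(mol·K).
n = 7.074×10^-4 mol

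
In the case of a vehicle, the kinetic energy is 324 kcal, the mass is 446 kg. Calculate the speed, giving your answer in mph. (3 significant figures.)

Solving KE = ½mv² for v: v = √(2·KE/m).
KE = 324 kcal = 1.356×10^6 J; m = 446 kg.
v = 77.97 m/s
77.97 m/s × (1 mph / 0.4470 m/s) = 174.4 mph

174 mph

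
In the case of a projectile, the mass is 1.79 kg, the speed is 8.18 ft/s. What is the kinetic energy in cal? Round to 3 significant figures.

Directly: KE = ½mv².
m = 1.79 kg; v = 8.18 ft/s = 2.493 m/s.
KE = 5.564 J
5.564 J × (1 cal / 4.184 J) = 1.330 cal

1.33 cal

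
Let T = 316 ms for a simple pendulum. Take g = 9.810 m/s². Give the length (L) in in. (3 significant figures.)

Rearranging T = 2π√(L/g) for L: L = g·(T/2π)².
T = 316 ms = 0.3160 s; g = 9.810 m/s².
L = 0.02481 m
0.02481 m × (1 in / 0.02540 m) = 0.9769 in

0.977 in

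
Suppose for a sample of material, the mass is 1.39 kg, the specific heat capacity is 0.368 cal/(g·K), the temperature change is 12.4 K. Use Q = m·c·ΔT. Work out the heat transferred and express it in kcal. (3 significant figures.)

Directly: Q = mcΔT.
m = 1.39 kg; c = 0.368 cal/(g·K) = 1540 J/(kg·K); ΔT = 12.4 K.
Q = 26538 J
26538 J × (1 kcal / 4184 J) = 6.343 kcal

6.34 kcal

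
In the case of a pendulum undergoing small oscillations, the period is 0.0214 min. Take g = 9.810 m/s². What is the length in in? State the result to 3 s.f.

Solving T = 2π√(L/g) for L: L = g·(T/2π)².
T = 0.0214 min = 1.284 s; g = 9.810 m/s².
L = 0.4097 m
0.4097 m × (1 in / 0.02540 m) = 16.13 in

16.1 in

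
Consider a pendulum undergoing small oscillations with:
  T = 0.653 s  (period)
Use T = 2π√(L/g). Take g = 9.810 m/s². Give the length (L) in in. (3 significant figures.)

4.17 in

Rearranging T = 2π√(L/g) for L: L = g·(T/2π)².
T = 0.653 s; g = 9.810 m/s².
L = 0.1060 m
0.1060 m × (1 in / 0.02540 m) = 4.172 in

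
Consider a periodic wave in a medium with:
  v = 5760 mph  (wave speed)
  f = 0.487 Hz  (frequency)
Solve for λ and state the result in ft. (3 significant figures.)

17300 ft

Rearranging v = f·λ for λ: λ = v/f.
v = 5760 mph = 2575 m/s; f = 0.487 Hz.
λ = 5287 m
5287 m × (1 ft / 0.3048 m) = 17347 ft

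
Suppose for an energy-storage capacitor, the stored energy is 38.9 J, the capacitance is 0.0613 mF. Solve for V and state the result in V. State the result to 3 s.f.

Solving E = ½C·V² for V: V = √(2E/C).
E = 38.9 J; C = 0.0613 mF = 6.130×10^-5 F.
V = 1127 V

1130 V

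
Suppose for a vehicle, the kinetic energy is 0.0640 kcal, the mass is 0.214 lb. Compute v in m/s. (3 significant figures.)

Solving KE = ½mv² for v: v = √(2·KE/m).
KE = 0.0640 kcal = 267.8 J; m = 0.214 lb = 0.09707 kg.
v = 74.28 m/s

74.3 m/s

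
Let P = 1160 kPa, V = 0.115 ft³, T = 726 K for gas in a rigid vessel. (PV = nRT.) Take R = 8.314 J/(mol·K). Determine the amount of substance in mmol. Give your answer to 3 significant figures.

From the ideal-gas law: n = PV/(RT).
P = 1160 kPa = 1.160×10^6 Pa; V = 0.115 ft³ = 0.003256 m³; T = 726 K; R = 8.314 J/(mol·K).
n = 0.6258 mol
0.6258 mol × (1 mmol / 0.001000 mol) = 625.8 mmol

626 mmol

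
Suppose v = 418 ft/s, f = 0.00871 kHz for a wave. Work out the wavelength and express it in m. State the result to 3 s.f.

14.6 m

Solving v = f·λ for λ: λ = v/f.
v = 418 ft/s = 127.4 m/s; f = 0.00871 kHz = 8.710 Hz.
λ = 14.63 m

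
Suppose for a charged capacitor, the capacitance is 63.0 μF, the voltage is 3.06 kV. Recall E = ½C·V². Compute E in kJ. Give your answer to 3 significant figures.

E is given directly by: E = ½CV².
C = 63.0 μF = 6.300×10^-5 F; V = 3.06 kV = 3060 V.
E = 295.0 J
295.0 J × (1 kJ / 1000 J) = 0.2950 kJ

0.295 kJ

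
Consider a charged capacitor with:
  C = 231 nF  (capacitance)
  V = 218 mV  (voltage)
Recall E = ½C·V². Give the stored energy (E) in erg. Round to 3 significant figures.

0.0549 erg

E is given directly by: E = ½CV².
C = 231 nF = 2.310×10^-7 F; V = 218 mV = 0.2180 V.
E = 5.489×10^-9 J  (the unit combination reduces to kg·m²/s² = J)
5.489×10^-9 J × (1 erg / 1.000×10^-7 J) = 0.05489 erg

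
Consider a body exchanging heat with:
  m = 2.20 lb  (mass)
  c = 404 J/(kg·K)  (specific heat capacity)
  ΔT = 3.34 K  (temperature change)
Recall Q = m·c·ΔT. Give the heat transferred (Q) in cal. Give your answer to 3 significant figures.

Directly: Q = mcΔT.
m = 2.20 lb = 0.9979 kg; c = 404 J/(kg·K); ΔT = 3.34 K.
Q = 1347 J
1347 J × (1 cal / 4.184 J) = 321.8 cal

322 cal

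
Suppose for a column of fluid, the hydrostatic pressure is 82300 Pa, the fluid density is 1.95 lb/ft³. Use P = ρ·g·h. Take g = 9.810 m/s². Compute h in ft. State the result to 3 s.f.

Rearranging P = ρ·g·h for h: h = P/(ρ·g).
P = 82300 Pa; ρ = 1.95 lb/ft³ = 31.24 kg/m³; g = 9.810 m/s².
h = 268.6 m
268.6 m × (1 ft / 0.3048 m) = 881.2 ft

881 ft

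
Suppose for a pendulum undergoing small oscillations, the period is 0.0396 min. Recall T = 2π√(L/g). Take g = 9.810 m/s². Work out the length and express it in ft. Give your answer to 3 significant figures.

4.60 ft

Rearranging: L = g·(T/2π)².
T = 0.0396 min = 2.376 s; g = 9.810 m/s².
L = 1.403 m
1.403 m × (1 ft / 0.3048 m) = 4.602 ft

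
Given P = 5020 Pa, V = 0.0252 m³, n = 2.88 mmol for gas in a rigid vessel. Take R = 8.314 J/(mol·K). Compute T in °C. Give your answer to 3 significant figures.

From the ideal-gas law: T = PV/(nR).
P = 5020 Pa; V = 0.0252 m³; n = 2.88 mmol = 0.002880 mol; R = 8.314 J/(mol·K).
T = 5283 K
5283 K − 273.15 = 5010 °C

5010 °C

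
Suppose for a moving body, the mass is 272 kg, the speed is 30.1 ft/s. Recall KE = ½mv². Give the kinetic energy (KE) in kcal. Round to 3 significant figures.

KE is given directly by: KE = ½mv².
m = 272 kg; v = 30.1 ft/s = 9.174 m/s.
KE = 11447 J
11447 J × (1 kcal / 4184 J) = 2.736 kcal

2.74 kcal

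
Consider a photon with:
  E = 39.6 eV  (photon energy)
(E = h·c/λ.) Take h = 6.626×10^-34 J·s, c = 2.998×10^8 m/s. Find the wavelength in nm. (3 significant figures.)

Solving E = h·c/λ for λ: λ = hc/E.
E = 39.6 eV = 6.345×10^-18 J; h = 6.626×10^-34 J·s; c = 2.998×10^8 m/s.
λ = 3.131×10^-8 m
3.131×10^-8 m × (1 nm / 1.000×10^-9 m) = 31.31 nm

31.3 nm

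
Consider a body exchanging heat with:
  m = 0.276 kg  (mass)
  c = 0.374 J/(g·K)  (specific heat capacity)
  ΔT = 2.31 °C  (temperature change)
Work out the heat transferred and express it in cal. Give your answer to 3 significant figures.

57.0 cal

Directly: Q = mcΔT.
m = 0.276 kg; c = 0.374 J/(g·K) = 374.0 J/(kg·K); ΔT = 2.31 °C = 2.310 K.
Q = 238.4 J
238.4 J × (1 cal / 4.184 J) = 56.99 cal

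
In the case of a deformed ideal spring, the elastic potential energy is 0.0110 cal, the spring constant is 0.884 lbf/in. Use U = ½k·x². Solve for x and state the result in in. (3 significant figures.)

0.960 in

Solving U = ½k·x² for x: x = √(2U/k).
U = 0.0110 cal = 0.04602 J; k = 0.884 lbf/in = 154.8 N/m.
x = 0.02438 m
0.02438 m × (1 in / 0.02540 m) = 0.9600 in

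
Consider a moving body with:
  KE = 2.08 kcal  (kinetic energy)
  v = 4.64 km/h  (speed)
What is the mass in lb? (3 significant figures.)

Rearranging KE = ½mv² for m: m = 2·KE/v².
KE = 2.08 kcal = 8703 J; v = 4.64 km/h = 1.289 m/s.
m = 10477 kg
10477 kg × (1 lb / 0.4536 kg) = 23099 lb

23100 lb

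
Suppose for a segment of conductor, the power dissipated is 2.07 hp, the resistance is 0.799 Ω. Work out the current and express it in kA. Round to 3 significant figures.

0.0440 kA

Rearranging: I = √(P/R).
P = 2.07 hp = 1544 W; R = 0.799 Ω.
I = 43.95 A
43.95 A × (1 kA / 1000 A) = 0.04395 kA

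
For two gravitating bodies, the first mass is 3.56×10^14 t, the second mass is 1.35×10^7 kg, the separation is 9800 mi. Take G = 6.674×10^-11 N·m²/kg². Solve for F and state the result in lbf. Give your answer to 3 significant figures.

0.290 lbf

F is given directly by: F = Gm₁m₂/r².
m₁ = 3.56×10^14 t = 3.560×10^17 kg; m₂ = 1.35×10^7 kg; r = 9800 mi = 1.577×10^7 m; G = 6.674×10^-11 N·m²/kg².
F = 1.289 N
1.289 N × (1 lbf / 4.448 N) = 0.2899 lbf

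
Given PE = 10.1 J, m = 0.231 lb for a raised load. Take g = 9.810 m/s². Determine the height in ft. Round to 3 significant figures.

32.2 ft

Rearranging: h = PE/(m·g).
PE = 10.1 J; m = 0.231 lb = 0.1048 kg; g = 9.810 m/s².
h = 9.826 m
9.826 m × (1 ft / 0.3048 m) = 32.24 ft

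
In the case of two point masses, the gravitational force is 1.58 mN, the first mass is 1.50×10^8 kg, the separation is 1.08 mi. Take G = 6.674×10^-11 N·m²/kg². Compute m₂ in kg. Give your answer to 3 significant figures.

4.77×10^5 kg

Solving F = G·m₁·m₂/r² for m₂: m₂ = F·r²/(G·m₁).
F = 1.58 mN = 0.001580 N; m₁ = 1.50×10^8 kg; r = 1.08 mi = 1738 m; G = 6.674×10^-11 N·m²/kg².
m₂ = 4.768×10^5 kg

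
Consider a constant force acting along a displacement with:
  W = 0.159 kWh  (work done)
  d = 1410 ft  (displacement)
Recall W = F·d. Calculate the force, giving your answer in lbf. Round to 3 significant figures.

299 lbf

Solving W = F·d for F: F = W/d.
W = 0.159 kWh = 5.724×10^5 J; d = 1410 ft = 429.8 m.
F = 1332 N  (the unit combination reduces to kg·m/s² = N)
1332 N × (1 lbf / 4.448 N) = 299.4 lbf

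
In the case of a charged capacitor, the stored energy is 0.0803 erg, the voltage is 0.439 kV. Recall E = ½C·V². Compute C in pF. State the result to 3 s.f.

Rearranging: C = 2E/V².
E = 0.0803 erg = 8.030×10^-9 J; V = 0.439 kV = 439.0 V.
C = 8.333×10^-14 F
8.333×10^-14 F × (1 pF / 1.000×10^-12 F) = 0.08333 pF

0.0833 pF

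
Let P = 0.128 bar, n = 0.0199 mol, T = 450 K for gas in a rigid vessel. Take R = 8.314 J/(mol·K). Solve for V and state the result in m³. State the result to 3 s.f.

0.00582 m³

Rearranging: V = nRT/P.
P = 0.128 bar = 12800 Pa; n = 0.0199 mol; T = 450 K; R = 8.314 J/(mol·K).
V = 0.005817 m³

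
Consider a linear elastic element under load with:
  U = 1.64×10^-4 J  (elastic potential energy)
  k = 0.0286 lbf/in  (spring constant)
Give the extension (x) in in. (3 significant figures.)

Rearranging: x = √(2U/k).
U = 1.64×10^-4 J; k = 0.0286 lbf/in = 5.009 N/m.
x = 0.008092 m
0.008092 m × (1 in / 0.02540 m) = 0.3186 in

0.319 in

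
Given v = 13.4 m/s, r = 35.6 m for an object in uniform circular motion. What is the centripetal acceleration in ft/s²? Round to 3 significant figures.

Directly: a = v²/r.
v = 13.4 m/s; r = 35.6 m.
a = 5.044 m/s²
5.044 m/s² × (1 ft/s² / 0.3048 m/s²) = 16.55 ft/s²

16.5 ft/s²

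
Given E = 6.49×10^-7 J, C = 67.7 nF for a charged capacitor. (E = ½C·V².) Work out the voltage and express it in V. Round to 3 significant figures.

4.38 V

Solving E = ½C·V² for V: V = √(2E/C).
E = 6.49×10^-7 J; C = 67.7 nF = 6.770×10^-8 F.
V = 4.379 V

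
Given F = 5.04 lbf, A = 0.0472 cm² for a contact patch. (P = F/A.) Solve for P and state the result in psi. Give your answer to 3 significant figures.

P is given directly by: P = F/A.
F = 5.04 lbf = 22.42 N; A = 0.0472 cm² = 4.720×10^-6 m².
P = 4.750×10^6 Pa
4.750×10^6 Pa × (1 psi / 6895 Pa) = 688.9 psi

689 psi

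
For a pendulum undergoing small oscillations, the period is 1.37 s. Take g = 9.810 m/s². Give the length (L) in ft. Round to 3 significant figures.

Rearranging T = 2π√(L/g) for L: L = g·(T/2π)².
T = 1.37 s; g = 9.810 m/s².
L = 0.4664 m
0.4664 m × (1 ft / 0.3048 m) = 1.530 ft

1.53 ft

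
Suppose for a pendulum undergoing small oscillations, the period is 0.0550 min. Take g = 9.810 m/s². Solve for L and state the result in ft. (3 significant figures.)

8.88 ft

Rearranging: L = g·(T/2π)².
T = 0.0550 min = 3.300 s; g = 9.810 m/s².
L = 2.706 m
2.706 m × (1 ft / 0.3048 m) = 8.878 ft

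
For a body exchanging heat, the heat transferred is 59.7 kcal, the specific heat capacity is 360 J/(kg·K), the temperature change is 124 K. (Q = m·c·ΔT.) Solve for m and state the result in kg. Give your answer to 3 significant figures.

5.60 kg

Rearranging: m = Q/(c·ΔT).
Q = 59.7 kcal = 2.498×10^5 J; c = 360 J/(kg·K); ΔT = 124 K.
m = 5.596 kg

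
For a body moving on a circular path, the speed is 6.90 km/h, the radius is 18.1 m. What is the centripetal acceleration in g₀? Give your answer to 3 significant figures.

a is given directly by: a = v²/r.
v = 6.90 km/h = 1.917 m/s; r = 18.1 m.
a = 0.2030 m/s²
0.2030 m/s² × (1 g₀ / 9.807 m/s²) = 0.02070 g₀

0.0207 g₀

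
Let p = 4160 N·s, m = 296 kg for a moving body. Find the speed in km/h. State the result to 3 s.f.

50.6 km/h

Solving p = m·v for v: v = p/m.
p = 4160 N·s = 4160 kg·m/s; m = 296 kg.
v = 14.05 m/s
14.05 m/s × (1 km/h / 0.2778 m/s) = 50.59 km/h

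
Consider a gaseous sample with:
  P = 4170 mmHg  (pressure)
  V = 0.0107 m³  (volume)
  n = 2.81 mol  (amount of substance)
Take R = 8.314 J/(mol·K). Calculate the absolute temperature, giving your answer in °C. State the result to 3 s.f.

From the ideal-gas law: T = PV/(nR).
P = 4170 mmHg = 5.560×10^5 Pa; V = 0.0107 m³; n = 2.81 mol; R = 8.314 J/(mol·K).
T = 254.6 K
254.6 K − 273.15 = -18.52 °C

-18.5 °C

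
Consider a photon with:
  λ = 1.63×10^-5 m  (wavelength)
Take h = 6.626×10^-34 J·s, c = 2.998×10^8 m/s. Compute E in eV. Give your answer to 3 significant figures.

0.0761 eV

E is given directly by: E = hc/λ.
λ = 1.63×10^-5 m; h = 6.626×10^-34 J·s; c = 2.998×10^8 m/s.
E = 1.219×10^-20 J  (the unit combination reduces to kg·m²/s² = J)
1.219×10^-20 J × (1 eV / 1.602×10^-19 J) = 0.07607 eV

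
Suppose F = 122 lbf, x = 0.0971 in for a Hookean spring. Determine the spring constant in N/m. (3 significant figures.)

From Hooke's law: k = F/x.
F = 122 lbf = 542.7 N; x = 0.0971 in = 0.002466 m.
k = 2.200×10^5 N/m

2.20×10^5 N/m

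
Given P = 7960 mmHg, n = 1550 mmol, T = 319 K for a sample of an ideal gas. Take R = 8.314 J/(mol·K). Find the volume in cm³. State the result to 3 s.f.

3870 cm³

From the ideal-gas law: V = nRT/P.
P = 7960 mmHg = 1.061×10^6 Pa; n = 1550 mmol = 1.550 mol; T = 319 K; R = 8.314 J/(mol·K).
V = 0.003874 m³
0.003874 m³ × (1 cm³ / 1.000×10^-6 m³) = 3874 cm³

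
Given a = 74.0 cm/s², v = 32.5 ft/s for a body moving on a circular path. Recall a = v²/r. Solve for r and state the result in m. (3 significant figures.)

133 m

Rearranging a = v²/r for r: r = v²/a.
a = 74.0 cm/s² = 0.7400 m/s²; v = 32.5 ft/s = 9.906 m/s.
r = 132.6 m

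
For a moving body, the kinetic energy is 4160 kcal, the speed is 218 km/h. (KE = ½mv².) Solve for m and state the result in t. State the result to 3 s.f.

Rearranging KE = ½mv² for m: m = 2·KE/v².
KE = 4160 kcal = 1.741×10^7 J; v = 218 km/h = 60.56 m/s.
m = 9493 kg
9493 kg × (1 t / 1000 kg) = 9.493 t

9.49 t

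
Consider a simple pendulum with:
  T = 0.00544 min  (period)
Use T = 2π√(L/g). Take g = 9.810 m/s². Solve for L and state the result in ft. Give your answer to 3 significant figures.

Solving T = 2π√(L/g) for L: L = g·(T/2π)².
T = 0.00544 min = 0.3264 s; g = 9.810 m/s².
L = 0.02647 m
0.02647 m × (1 ft / 0.3048 m) = 0.08685 ft

0.0869 ft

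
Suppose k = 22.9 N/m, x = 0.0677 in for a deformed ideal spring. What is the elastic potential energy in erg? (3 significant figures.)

U is given directly by: U = ½kx².
k = 22.9 N/m; x = 0.0677 in = 0.001720 m.
U = 3.386×10^-5 J
3.386×10^-5 J × (1 erg / 1.000×10^-7 J) = 338.6 erg

339 erg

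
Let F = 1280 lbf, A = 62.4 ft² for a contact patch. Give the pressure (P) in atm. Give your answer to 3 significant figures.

P is given directly by: P = F/A.
F = 1280 lbf = 5694 N; A = 62.4 ft² = 5.797 m².
P = 982.2 Pa  (the unit combination reduces to kg/(m·s²) = Pa)
982.2 Pa × (1 atm / 1.013×10^5 Pa) = 0.009693 atm

0.00969 atm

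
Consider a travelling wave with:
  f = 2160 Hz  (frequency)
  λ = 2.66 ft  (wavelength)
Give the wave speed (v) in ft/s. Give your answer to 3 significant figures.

5750 ft/s

Directly: v = fλ.
f = 2160 Hz; λ = 2.66 ft = 0.8108 m.
v = 1751 m/s
1751 m/s × (1 ft/s / 0.3048 m/s) = 5746 ft/s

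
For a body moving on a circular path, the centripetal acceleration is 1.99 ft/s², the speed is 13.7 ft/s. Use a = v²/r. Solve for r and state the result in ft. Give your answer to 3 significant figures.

94.3 ft

Rearranging a = v²/r for r: r = v²/a.
a = 1.99 ft/s² = 0.6066 m/s²; v = 13.7 ft/s = 4.176 m/s.
r = 28.75 m
28.75 m × (1 ft / 0.3048 m) = 94.32 ft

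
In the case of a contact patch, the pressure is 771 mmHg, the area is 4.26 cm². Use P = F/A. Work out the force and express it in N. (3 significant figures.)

Rearranging: F = P·A.
P = 771 mmHg = 1.028×10^5 Pa; A = 4.26 cm² = 4.260×10^-4 m².
F = 43.79 N

43.8 N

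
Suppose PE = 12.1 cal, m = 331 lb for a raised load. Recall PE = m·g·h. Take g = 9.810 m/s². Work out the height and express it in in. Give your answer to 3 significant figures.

1.35 in

Solving PE = m·g·h for h: h = PE/(m·g).
PE = 12.1 cal = 50.63 J; m = 331 lb = 150.1 kg; g = 9.810 m/s².
h = 0.03437 m
0.03437 m × (1 in / 0.02540 m) = 1.353 in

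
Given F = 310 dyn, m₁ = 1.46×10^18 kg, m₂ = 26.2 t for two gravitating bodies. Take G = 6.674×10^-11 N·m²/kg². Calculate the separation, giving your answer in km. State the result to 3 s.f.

Rearranging: r = √(G·m₁m₂/F).
F = 310 dyn = 0.003100 N; m₁ = 1.46×10^18 kg; m₂ = 26.2 t = 26200 kg; G = 6.674×10^-11 N·m²/kg².
r = 2.870×10^7 m
2.870×10^7 m × (1 km / 1000 m) = 28697 km

28700 km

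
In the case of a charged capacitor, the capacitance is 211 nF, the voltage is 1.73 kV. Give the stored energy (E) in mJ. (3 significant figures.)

316 mJ

Directly: E = ½CV².
C = 211 nF = 2.110×10^-7 F; V = 1.73 kV = 1730 V.
E = 0.3158 J
0.3158 J × (1 mJ / 0.001000 J) = 315.8 mJ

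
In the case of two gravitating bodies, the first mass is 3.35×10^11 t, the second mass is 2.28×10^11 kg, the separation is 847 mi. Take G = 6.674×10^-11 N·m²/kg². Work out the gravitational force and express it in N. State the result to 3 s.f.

Directly: F = Gm₁m₂/r².
m₁ = 3.35×10^11 t = 3.350×10^14 kg; m₂ = 2.28×10^11 kg; r = 847 mi = 1.363×10^6 m; G = 6.674×10^-11 N·m²/kg².
F = 2743 N

2740 N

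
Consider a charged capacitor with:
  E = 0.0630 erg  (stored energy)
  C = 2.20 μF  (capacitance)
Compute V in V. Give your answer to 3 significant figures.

Rearranging: V = √(2E/C).
E = 0.0630 erg = 6.300×10^-9 J; C = 2.20 μF = 2.200×10^-6 F.
V = 0.07568 V  (the unit combination reduces to kg·m²/(A·s³) = V)

0.0757 V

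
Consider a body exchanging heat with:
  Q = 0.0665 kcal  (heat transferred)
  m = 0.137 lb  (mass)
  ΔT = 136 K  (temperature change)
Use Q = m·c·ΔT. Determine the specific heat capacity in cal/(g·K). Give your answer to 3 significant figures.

Solving Q = m·c·ΔT for c: c = Q/(m·ΔT).
Q = 0.0665 kcal = 278.2 J; m = 0.137 lb = 0.06214 kg; ΔT = 136 K.
c = 32.92 J/(kg·K)
32.92 J/(kg·K) × (1 cal/(g·K) / 4184 J/(kg·K)) = 0.007869 cal/(g·K)

0.00787 cal/(g·K)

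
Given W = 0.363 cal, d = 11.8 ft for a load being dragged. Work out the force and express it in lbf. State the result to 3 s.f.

Rearranging: F = W/d.
W = 0.363 cal = 1.519 J; d = 11.8 ft = 3.597 m.
F = 0.4223 N  (the unit combination reduces to kg·m/s² = N)
0.4223 N × (1 lbf / 4.448 N) = 0.09493 lbf

0.0949 lbf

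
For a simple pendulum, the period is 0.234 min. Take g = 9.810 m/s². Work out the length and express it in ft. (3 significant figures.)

161 ft

Solving T = 2π√(L/g) for L: L = g·(T/2π)².
T = 0.234 min = 14.04 s; g = 9.810 m/s².
L = 48.98 m
48.98 m × (1 ft / 0.3048 m) = 160.7 ft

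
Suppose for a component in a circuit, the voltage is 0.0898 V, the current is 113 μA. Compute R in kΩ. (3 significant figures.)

From Ohm's law: R = V/I.
V = 0.0898 V; I = 113 μA = 1.130×10^-4 A.
R = 794.7 Ω
794.7 Ω × (1 kΩ / 1000 Ω) = 0.7947 kΩ

0.795 kΩ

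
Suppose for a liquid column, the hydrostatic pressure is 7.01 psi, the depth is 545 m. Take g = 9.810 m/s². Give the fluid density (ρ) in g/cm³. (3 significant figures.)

Solving P = ρ·g·h for ρ: ρ = P/(g·h).
P = 7.01 psi = 48332 Pa; h = 545 m; g = 9.810 m/s².
ρ = 9.040 kg/m³
9.040 kg/m³ × (1 g/cm³ / 1000 kg/m³) = 0.009040 g/cm³

0.00904 g/cm³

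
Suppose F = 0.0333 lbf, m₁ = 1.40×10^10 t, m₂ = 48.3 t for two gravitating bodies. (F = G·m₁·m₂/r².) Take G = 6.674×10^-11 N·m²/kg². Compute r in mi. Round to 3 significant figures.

From Newton's law of gravitation: r = √(G·m₁m₂/F).
F = 0.0333 lbf = 0.1481 N; m₁ = 1.40×10^10 t = 1.400×10^13 kg; m₂ = 48.3 t = 48300 kg; G = 6.674×10^-11 N·m²/kg².
r = 17455 m
17455 m × (1 mi / 1609 m) = 10.85 mi

10.8 mi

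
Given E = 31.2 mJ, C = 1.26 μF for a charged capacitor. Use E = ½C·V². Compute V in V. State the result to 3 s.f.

223 V

Solving E = ½C·V² for V: V = √(2E/C).
E = 31.2 mJ = 0.03120 J; C = 1.26 μF = 1.260×10^-6 F.
V = 222.5 V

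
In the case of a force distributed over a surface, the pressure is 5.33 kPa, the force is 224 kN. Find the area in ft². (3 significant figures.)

452 ft²

Solving P = F/A for A: A = F/P.
P = 5.33 kPa = 5330 Pa; F = 224 kN = 2.240×10^5 N.
A = 42.03 m²
42.03 m² × (1 ft² / 0.09290 m²) = 452.4 ft²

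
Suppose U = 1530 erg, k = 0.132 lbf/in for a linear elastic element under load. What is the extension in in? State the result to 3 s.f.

Rearranging: x = √(2U/k).
U = 1530 erg = 1.530×10^-4 J; k = 0.132 lbf/in = 23.12 N/m.
x = 0.003638 m
0.003638 m × (1 in / 0.02540 m) = 0.1432 in

0.143 in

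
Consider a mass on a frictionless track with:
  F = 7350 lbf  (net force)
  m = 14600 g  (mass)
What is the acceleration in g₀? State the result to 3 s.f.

228 g₀

Rearranging: a = F/m.
F = 7350 lbf = 32694 N; m = 14600 g = 14.60 kg.
a = 2239 m/s²
2239 m/s² × (1 g₀ / 9.807 m/s²) = 228.3 g₀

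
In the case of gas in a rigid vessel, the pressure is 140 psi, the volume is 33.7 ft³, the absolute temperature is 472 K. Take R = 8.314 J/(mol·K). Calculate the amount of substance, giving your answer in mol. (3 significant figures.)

Rearranging PV = nRT for n: n = PV/(RT).
P = 140 psi = 9.653×10^5 Pa; V = 33.7 ft³ = 0.9543 m³; T = 472 K; R = 8.314 J/(mol·K).
n = 234.7 mol

235 mol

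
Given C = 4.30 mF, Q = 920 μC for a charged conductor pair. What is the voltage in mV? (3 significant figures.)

Rearranging C = Q/V for V: V = Q/C.
C = 4.30 mF = 0.004300 F; Q = 920 μC = 9.200×10^-4 C.
V = 0.2140 V  (the unit combination reduces to kg·m²/(A·s³) = V)
0.2140 V × (1 mV / 0.001000 V) = 214.0 mV

214 mV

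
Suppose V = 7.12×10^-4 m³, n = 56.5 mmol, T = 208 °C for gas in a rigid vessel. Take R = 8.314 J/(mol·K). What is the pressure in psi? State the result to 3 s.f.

P is given directly by: P = nRT/V.
V = 7.12×10^-4 m³; n = 56.5 mmol = 0.05650 mol; T = 208 °C = 481.1 K; R = 8.314 J/(mol·K).
P = 3.174×10^5 Pa
3.174×10^5 Pa × (1 psi / 6895 Pa) = 46.04 psi

46.0 psi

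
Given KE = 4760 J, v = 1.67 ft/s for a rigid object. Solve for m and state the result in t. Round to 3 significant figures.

Rearranging: m = 2·KE/v².
KE = 4760 J; v = 1.67 ft/s = 0.5090 m/s.
m = 36743 kg
36743 kg × (1 t / 1000 kg) = 36.74 t

36.7 t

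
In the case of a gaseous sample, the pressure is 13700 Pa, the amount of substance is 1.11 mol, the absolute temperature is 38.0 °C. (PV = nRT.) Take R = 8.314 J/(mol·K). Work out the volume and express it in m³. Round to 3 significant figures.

0.210 m³

From the ideal-gas law: V = nRT/P.
P = 13700 Pa; n = 1.11 mol; T = 38.0 °C = 311.1 K; R = 8.314 J/(mol·K).
V = 0.2096 m³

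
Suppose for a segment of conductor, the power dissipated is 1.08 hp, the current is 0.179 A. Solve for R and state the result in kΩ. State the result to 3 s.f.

25.1 kΩ

Rearranging P = I²R for R: R = P/I².
P = 1.08 hp = 805.4 W; I = 0.179 A.
R = 25135 Ω
25135 Ω × (1 kΩ / 1000 Ω) = 25.14 kΩ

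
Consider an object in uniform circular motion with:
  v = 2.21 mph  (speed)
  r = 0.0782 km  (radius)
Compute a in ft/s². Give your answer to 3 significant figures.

Directly: a = v²/r.
v = 2.21 mph = 0.9880 m/s; r = 0.0782 km = 78.20 m.
a = 0.01248 m/s²
0.01248 m/s² × (1 ft/s² / 0.3048 m/s²) = 0.04095 ft/s²

0.0410 ft/s²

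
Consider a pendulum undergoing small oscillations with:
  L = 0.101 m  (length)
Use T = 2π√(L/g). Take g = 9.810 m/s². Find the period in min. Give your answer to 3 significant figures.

0.0106 min

T is given directly by: T = 2π√(L/g).
L = 0.101 m; g = 9.810 m/s².
T = 0.6375 s
0.6375 s × (1 min / 60.00 s) = 0.01063 min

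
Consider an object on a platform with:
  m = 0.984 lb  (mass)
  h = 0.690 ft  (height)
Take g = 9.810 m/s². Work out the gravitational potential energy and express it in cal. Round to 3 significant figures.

Directly: PE = mgh.
m = 0.984 lb = 0.4463 kg; h = 0.690 ft = 0.2103 m; g = 9.810 m/s².
PE = 0.9209 J  (the unit combination reduces to kg·m²/s² = J)
0.9209 J × (1 cal / 4.184 J) = 0.2201 cal

0.220 cal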